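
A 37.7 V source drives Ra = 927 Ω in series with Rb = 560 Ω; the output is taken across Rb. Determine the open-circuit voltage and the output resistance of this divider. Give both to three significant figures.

V_th = 14.2 V, R_th = 349 Ω

V_th is the open-circuit tap voltage: 37.7 × 560/(927 + 560) = 14.2 V.
With the supply zeroed, Ra and Rb appear in parallel from the tap: R_th = Ra‖Rb = (927 × 560)/1487 = 349 Ω.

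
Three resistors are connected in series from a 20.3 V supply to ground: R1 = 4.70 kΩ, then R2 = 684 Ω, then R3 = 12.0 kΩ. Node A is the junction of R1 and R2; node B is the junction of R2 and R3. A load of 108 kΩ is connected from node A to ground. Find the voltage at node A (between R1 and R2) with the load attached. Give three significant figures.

V ≈ 14.4 V

Below node A the series string R2+R3 = 12680 Ω sits in parallel with the 108000 Ω load: 11350 Ω.
V_A = 20.3 × 11350/(4700 + 11350) = 14.4 V.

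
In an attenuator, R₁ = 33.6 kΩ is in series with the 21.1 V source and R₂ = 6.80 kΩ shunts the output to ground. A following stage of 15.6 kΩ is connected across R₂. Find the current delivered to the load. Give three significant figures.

I_L ≈ 0.167 mA

R₂‖R_L = 4.736 kΩ; V_out = 21.1 × 4.736/38.34 = 2.607 V.
I_L = V_out / R_L = 2.607 / 15.6 kΩ = 0.167 mA.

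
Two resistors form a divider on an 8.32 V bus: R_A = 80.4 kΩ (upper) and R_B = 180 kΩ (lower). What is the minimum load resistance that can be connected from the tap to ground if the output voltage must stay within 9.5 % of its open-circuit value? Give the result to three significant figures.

R_L(min) ≈ 529 kΩ

Output resistance R_th = R_A‖R_B = (80.4 × 180)/260.4 = 55.58 kΩ.
The fractional drop is R_th/(R_th + R_L); requiring this ≤ 0.0950 gives R_L ≥ R_th(1/0.0950 − 1) = 55.58 × 9.526 = 529 kΩ.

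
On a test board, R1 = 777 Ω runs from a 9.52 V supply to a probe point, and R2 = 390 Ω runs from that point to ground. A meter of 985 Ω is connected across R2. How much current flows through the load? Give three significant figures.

R2‖R_L = 279.4 Ω; V_out = 9.52 × 279.4/1056 = 2.518 V.
I_L = V_out / R_L = 2.518 / 985 Ω = 2.56 mA.

I_L ≈ 2.56 mA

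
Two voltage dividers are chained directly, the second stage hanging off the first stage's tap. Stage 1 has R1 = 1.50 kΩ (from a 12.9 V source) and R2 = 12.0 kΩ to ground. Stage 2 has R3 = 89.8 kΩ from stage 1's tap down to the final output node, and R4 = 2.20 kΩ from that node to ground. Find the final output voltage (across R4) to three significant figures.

Stage 2 presents R3+R4 = 92.00 kΩ as a load on stage 1's tap.
Stage 1's lower leg becomes R2‖(R3+R4) = 10.62 kΩ, so V_mid = 12.9 × 10.62/12.12 = 11.30 V.
Stage 2 is itself unloaded: V_out = V_mid × R4/(R3+R4) = 11.30 × 2.20/92.00 = 0.270 V.

V_out ≈ 0.270 V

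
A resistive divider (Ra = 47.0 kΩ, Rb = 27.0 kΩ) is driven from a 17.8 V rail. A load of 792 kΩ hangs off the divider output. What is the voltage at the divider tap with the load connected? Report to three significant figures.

The load sits in parallel with Rb: Rb‖R_L = (27.0 × 792) / (27.0 + 792) = 26.11 kΩ.
V_out = 17.8 × 26.11 / (47.0 + 26.11) = 17.8 × 26.11/73.11 = 6.36 V.
(Unloaded it would have been 6.49 V.)

V_out ≈ 6.36 V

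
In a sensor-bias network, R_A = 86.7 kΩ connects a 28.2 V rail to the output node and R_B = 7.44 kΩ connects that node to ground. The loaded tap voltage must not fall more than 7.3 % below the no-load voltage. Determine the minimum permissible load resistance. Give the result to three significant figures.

Output resistance R_th = R_A‖R_B = (86.7 × 7.44)/94.14 = 6.852 kΩ.
The fractional drop is R_th/(R_th + R_L); requiring this ≤ 0.0730 gives R_L ≥ R_th(1/0.0730 − 1) = 6.852 × 12.70 = 87.0 kΩ.

R_L(min) ≈ 87.0 kΩ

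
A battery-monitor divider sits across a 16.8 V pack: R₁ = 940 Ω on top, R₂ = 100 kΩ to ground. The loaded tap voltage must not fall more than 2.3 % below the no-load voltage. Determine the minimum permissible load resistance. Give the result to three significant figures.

Output resistance R_th = R₁‖R₂ = (940 × 100000)/100900 = 931.2 Ω.
The fractional drop is R_th/(R_th + R_L); requiring this ≤ 0.0230 gives R_L ≥ R_th(1/0.0230 − 1) = 931.2 × 42.48 = 39.6 kΩ.

R_L(min) ≈ 39.6 kΩ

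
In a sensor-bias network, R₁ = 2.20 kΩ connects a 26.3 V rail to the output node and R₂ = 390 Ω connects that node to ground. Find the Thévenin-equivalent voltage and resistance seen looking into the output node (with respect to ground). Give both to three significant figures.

V_th is the open-circuit tap voltage: 26.3 × 390/(2200 + 390) = 3.96 V.
With the supply zeroed, R₁ and R₂ appear in parallel from the tap: R_th = R₁‖R₂ = (2200 × 390)/2590 = 331 Ω.

V_th = 3.96 V, R_th = 331 Ω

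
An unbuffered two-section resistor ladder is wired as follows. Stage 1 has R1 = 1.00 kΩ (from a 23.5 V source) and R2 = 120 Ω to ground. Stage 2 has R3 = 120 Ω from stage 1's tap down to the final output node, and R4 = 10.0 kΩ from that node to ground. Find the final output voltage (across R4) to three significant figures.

Stage 2 presents R3+R4 = 10120 Ω as a load on stage 1's tap.
Stage 1's lower leg becomes R2‖(R3+R4) = 118.6 Ω, so V_mid = 23.5 × 118.6/1119 = 2.491 V.
Stage 2 is itself unloaded: V_out = V_mid × R4/(R3+R4) = 2.491 × 10000/10120 = 2.46 V.

V_out ≈ 2.46 V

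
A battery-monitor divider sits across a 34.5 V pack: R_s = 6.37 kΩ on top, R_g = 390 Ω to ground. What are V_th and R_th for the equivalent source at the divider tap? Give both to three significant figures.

V_th is the open-circuit tap voltage: 34.5 × 390/(6370 + 390) = 1.99 V.
With the supply zeroed, R_s and R_g appear in parallel from the tap: R_th = R_s‖R_g = (6370 × 390)/6760 = 368 Ω.

V_th = 1.99 V, R_th = 368 Ω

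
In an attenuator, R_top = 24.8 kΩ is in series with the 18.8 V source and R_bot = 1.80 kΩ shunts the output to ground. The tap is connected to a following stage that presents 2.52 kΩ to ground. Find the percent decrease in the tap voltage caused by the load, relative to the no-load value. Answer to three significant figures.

40.0 %

Unloaded V = 18.8 × 1.80/26.60 = 1.272 V.
Loaded: R_bot‖R_L = 1.050 kΩ, giving V = 18.8 × 1.050/25.85 = 0.7636 V.
Drop = (1.272 − 0.7636) / 1.272 = 40.0 %.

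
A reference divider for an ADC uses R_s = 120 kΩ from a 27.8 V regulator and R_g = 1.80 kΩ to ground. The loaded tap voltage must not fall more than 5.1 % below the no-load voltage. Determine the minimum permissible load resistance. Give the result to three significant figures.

Output resistance R_th = R_s‖R_g = (120 × 1.80)/121.8 = 1.773 kΩ.
The fractional drop is R_th/(R_th + R_L); requiring this ≤ 0.0510 gives R_L ≥ R_th(1/0.0510 − 1) = 1.773 × 18.61 = 33.0 kΩ.

R_L(min) ≈ 33.0 kΩ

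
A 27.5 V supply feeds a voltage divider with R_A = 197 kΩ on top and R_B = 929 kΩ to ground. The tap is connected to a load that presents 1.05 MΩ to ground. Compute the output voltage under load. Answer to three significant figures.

V_out ≈ 19.6 V

The load sits in parallel with R_B: R_B‖R_L = (929 × 1050) / (929 + 1050) = 492.9 kΩ.
V_out = 27.5 × 492.9 / (197 + 492.9) = 27.5 × 492.9/689.9 = 19.6 V.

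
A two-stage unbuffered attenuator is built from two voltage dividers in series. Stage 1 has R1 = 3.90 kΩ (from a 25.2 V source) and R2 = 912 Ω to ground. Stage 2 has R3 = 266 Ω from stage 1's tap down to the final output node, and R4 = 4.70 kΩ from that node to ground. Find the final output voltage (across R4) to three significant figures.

Stage 2 presents R3+R4 = 4966 Ω as a load on stage 1's tap.
Stage 1's lower leg becomes R2‖(R3+R4) = 770.5 Ω, so V_mid = 25.2 × 770.5/4670 = 4.157 V.
Stage 2 is itself unloaded: V_out = V_mid × R4/(R3+R4) = 4.157 × 4700/4966 = 3.93 V.

V_out ≈ 3.93 V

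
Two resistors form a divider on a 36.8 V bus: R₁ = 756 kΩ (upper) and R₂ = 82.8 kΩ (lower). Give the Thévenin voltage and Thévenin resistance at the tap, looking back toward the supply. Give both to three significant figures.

V_th is the open-circuit tap voltage: 36.8 × 82.8/(756 + 82.8) = 3.63 V.
With the supply zeroed, R₁ and R₂ appear in parallel from the tap: R_th = R₁‖R₂ = (756 × 82.8)/838.8 = 74.6 kΩ.

V_th = 3.63 V, R_th = 74.6 kΩ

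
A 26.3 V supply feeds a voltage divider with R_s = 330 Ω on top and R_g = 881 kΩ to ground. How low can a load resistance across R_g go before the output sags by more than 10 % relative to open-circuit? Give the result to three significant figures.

Output resistance R_th = R_s‖R_g = (330 × 881000)/881300 = 329.9 Ω.
The fractional drop is R_th/(R_th + R_L); requiring this ≤ 0.100 gives R_L ≥ R_th(1/0.100 − 1) = 329.9 × 9.000 = 2.97 kΩ.

R_L(min) ≈ 2.97 kΩ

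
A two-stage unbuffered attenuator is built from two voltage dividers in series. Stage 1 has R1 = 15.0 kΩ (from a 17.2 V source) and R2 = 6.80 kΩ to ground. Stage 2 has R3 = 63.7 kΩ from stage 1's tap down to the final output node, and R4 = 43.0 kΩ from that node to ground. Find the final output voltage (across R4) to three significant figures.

Stage 2 presents R3+R4 = 106.7 kΩ as a load on stage 1's tap.
Stage 1's lower leg becomes R2‖(R3+R4) = 6.393 kΩ, so V_mid = 17.2 × 6.393/21.39 = 5.140 V.
Stage 2 is itself unloaded: V_out = V_mid × R4/(R3+R4) = 5.140 × 43.0/106.7 = 2.07 V.

V_out ≈ 2.07 V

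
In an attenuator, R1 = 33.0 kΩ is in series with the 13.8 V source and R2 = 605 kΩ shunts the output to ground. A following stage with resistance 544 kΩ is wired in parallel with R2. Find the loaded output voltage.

V_out ≈ 12.4 V

The load sits in parallel with R2: R2‖R_L = (605 × 544) / (605 + 544) = 286.4 kΩ.
V_out = 13.8 × 286.4 / (33.0 + 286.4) = 13.8 × 286.4/319.4 = 12.4 V.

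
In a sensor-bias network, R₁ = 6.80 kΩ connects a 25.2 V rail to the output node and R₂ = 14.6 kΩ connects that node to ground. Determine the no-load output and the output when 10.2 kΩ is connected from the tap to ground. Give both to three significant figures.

Unloaded: 17.2 V; loaded: 11.8 V

Open-circuit: V = 25.2 × 14.6/(6.80 + 14.6) = 17.2 V.
With the load, R₂ becomes R₂‖R_L = 6.005 kΩ, so V = 25.2 × 6.005/12.80 = 11.8 V.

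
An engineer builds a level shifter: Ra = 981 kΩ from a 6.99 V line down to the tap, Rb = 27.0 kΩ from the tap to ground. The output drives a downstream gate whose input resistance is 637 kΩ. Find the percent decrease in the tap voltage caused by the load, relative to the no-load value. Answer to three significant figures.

The divider's output (Thévenin) resistance is Ra‖Rb = 26.28 kΩ.
Fractional drop under load = R_th/(R_th + R_L) = 26.28 / (26.28 + 637) = 0.03962.
So the output falls by 3.96 %.

3.96 %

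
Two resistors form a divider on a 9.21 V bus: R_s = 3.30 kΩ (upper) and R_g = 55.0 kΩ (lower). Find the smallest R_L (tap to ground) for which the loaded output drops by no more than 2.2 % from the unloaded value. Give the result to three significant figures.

R_L(min) ≈ 138 kΩ

Output resistance R_th = R_s‖R_g = (3.30 × 55.0)/58.30 = 3.113 kΩ.
The fractional drop is R_th/(R_th + R_L); requiring this ≤ 0.0220 gives R_L ≥ R_th(1/0.0220 − 1) = 3.113 × 44.45 = 138 kΩ.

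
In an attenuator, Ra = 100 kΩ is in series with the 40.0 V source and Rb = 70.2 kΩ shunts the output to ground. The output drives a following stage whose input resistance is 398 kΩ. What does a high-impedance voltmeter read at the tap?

V_out ≈ 14.9 V

The load sits in parallel with Rb: Rb‖R_L = (70.2 × 398) / (70.2 + 398) = 59.67 kΩ.
V_out = 40.0 × 59.67 / (100 + 59.67) = 40.0 × 59.67/159.7 = 14.9 V.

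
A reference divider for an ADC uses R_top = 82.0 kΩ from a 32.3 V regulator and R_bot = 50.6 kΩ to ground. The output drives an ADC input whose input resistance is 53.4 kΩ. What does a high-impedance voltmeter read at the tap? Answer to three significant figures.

The load sits in parallel with R_bot: R_bot‖R_L = (50.6 × 53.4) / (50.6 + 53.4) = 25.98 kΩ.
V_out = 32.3 × 25.98 / (82.0 + 25.98) = 32.3 × 25.98/108.0 = 7.77 V.

V_out ≈ 7.77 V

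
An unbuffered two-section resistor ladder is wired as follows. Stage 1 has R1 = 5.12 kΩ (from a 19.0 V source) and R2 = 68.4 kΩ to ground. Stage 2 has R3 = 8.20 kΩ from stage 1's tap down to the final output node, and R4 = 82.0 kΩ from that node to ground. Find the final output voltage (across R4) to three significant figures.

Stage 2 presents R3+R4 = 90.20 kΩ as a load on stage 1's tap.
Stage 1's lower leg becomes R2‖(R3+R4) = 38.90 kΩ, so V_mid = 19.0 × 38.90/44.02 = 16.79 V.
Stage 2 is itself unloaded: V_out = V_mid × R4/(R3+R4) = 16.79 × 82.0/90.20 = 15.3 V.

V_out ≈ 15.3 V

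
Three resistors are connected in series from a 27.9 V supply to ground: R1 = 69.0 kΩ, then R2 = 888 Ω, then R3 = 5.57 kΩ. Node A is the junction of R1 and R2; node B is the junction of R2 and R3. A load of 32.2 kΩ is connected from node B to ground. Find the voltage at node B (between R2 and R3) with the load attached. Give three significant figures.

At node B, R3 is in parallel with the load: R3‖R_L = 4749 Ω.
Below node A the resistance is R2 + (R3‖R_L) = 5637 Ω, so V_A = 27.9 × 5637/74640 = 2.107 V.
Then V_B = V_A × (R3‖R_L)/(R2 + R3‖R_L) = 2.107 × 4749/5637 = 1.78 V.

V ≈ 1.78 V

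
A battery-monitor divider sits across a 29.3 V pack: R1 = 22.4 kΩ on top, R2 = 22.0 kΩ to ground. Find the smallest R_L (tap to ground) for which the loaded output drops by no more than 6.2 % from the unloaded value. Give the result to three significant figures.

R_L(min) ≈ 168 kΩ

Output resistance R_th = R1‖R2 = (22.4 × 22.0)/44.40 = 11.10 kΩ.
The fractional drop is R_th/(R_th + R_L); requiring this ≤ 0.0620 gives R_L ≥ R_th(1/0.0620 − 1) = 11.10 × 15.13 = 168 kΩ.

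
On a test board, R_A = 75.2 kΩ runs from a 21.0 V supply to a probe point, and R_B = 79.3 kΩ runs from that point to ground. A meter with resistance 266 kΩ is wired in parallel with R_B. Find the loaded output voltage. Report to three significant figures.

V_out ≈ 9.41 V

The load sits in parallel with R_B: R_B‖R_L = (79.3 × 266) / (79.3 + 266) = 61.09 kΩ.
V_out = 21.0 × 61.09 / (75.2 + 61.09) = 21.0 × 61.09/136.3 = 9.41 V.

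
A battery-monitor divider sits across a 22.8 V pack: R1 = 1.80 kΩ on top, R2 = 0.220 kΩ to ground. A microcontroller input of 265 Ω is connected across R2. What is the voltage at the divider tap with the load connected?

V_out ≈ 1.43 V

The load sits in parallel with R2: R2‖R_L = (220 × 265) / (220 + 265) = 120.2 Ω.
V_out = 22.8 × 120.2 / (1800 + 120.2) = 22.8 × 120.2/1920 = 1.43 V.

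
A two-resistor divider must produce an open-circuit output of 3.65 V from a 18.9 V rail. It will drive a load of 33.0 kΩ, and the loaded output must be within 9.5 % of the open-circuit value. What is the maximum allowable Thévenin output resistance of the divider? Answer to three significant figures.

R_th ≤ 3.46 kΩ

Loading drop = R_th/(R_th + R_L) ≤ 0.0950, so R_th ≤ R_L · ε/(1−ε) = 33.0 kΩ × 0.0950/0.9050 = 3.46 kΩ.
(Any R1, R2 with R2/(R1+R2) = 0.193 and R1‖R2 ≤ 3.46 kΩ will meet the spec.)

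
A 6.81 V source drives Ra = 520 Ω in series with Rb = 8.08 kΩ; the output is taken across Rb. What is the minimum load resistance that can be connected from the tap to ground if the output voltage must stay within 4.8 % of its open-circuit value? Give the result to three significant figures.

Output resistance R_th = Ra‖Rb = (520 × 8080)/8600 = 488.6 Ω.
The fractional drop is R_th/(R_th + R_L); requiring this ≤ 0.0480 gives R_L ≥ R_th(1/0.0480 − 1) = 488.6 × 19.83 = 9.69 kΩ.

R_L(min) ≈ 9.69 kΩ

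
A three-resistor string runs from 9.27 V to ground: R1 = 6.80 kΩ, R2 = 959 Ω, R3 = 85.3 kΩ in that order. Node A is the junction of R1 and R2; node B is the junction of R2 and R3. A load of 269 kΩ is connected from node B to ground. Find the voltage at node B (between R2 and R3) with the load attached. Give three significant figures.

At node B, R3 is in parallel with the load: R3‖R_L = 64760 Ω.
Below node A the resistance is R2 + (R3‖R_L) = 65720 Ω, so V_A = 9.27 × 65720/72520 = 8.401 V.
Then V_B = V_A × (R3‖R_L)/(R2 + R3‖R_L) = 8.401 × 64760/65720 = 8.28 V.

V ≈ 8.28 V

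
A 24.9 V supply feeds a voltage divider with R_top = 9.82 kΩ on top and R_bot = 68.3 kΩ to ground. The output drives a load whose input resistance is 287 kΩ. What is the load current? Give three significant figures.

I_L ≈ 0.0737 mA

R_bot‖R_L = 55.17 kΩ; V_out = 24.9 × 55.17/64.99 = 21.14 V.
I_L = V_out / R_L = 21.14 / 287 kΩ = 0.0737 mA.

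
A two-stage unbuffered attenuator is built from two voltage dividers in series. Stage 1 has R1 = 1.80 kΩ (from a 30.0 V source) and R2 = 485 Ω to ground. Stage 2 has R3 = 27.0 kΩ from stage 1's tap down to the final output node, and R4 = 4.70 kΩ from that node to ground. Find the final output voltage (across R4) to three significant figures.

V_out ≈ 0.933 V

Stage 2 presents R3+R4 = 31700 Ω as a load on stage 1's tap.
Stage 1's lower leg becomes R2‖(R3+R4) = 477.7 Ω, so V_mid = 30.0 × 477.7/2278 = 6.292 V.
Stage 2 is itself unloaded: V_out = V_mid × R4/(R3+R4) = 6.292 × 4700/31700 = 0.933 V.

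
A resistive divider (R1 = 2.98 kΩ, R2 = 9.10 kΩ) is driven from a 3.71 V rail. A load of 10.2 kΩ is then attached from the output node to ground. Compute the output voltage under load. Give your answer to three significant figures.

V_out ≈ 2.29 V

The load sits in parallel with R2: R2‖R_L = (9.10 × 10.2) / (9.10 + 10.2) = 4.809 kΩ.
V_out = 3.71 × 4.809 / (2.98 + 4.809) = 3.71 × 4.809/7.789 = 2.29 V.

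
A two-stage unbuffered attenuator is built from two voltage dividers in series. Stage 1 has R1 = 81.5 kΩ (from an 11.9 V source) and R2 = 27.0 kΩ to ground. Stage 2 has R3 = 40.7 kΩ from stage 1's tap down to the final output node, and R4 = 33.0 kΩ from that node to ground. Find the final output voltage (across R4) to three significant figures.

V_out ≈ 1.04 V

Stage 2 presents R3+R4 = 73.70 kΩ as a load on stage 1's tap.
Stage 1's lower leg becomes R2‖(R3+R4) = 19.76 kΩ, so V_mid = 11.9 × 19.76/101.3 = 2.322 V.
Stage 2 is itself unloaded: V_out = V_mid × R4/(R3+R4) = 2.322 × 33.0/73.70 = 1.04 V.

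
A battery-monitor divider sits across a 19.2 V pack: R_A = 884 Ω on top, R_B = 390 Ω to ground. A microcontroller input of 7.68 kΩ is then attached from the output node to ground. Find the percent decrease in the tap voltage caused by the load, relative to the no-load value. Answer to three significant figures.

3.40 %

The divider's output (Thévenin) resistance is R_A‖R_B = 270.6 Ω.
Fractional drop under load = R_th/(R_th + R_L) = 270.6 / (270.6 + 7680) = 0.03404.
So the output falls by 3.40 %.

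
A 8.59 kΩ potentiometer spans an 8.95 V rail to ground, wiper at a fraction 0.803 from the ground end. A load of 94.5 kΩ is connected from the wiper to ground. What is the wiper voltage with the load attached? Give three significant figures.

The wiper splits the pot into (1−α)R = 1.692 kΩ above and αR = 6.898 kΩ below.
Lower section ‖ load = 6.429 kΩ.
V_wiper = 8.95 × 6.429/(1.692 + 6.429) = 7.08 V.

V ≈ 7.08 V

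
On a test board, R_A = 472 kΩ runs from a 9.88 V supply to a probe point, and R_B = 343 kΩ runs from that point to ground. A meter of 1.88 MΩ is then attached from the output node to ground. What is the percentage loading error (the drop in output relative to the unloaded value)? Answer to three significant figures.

Unloaded V = 9.88 × 343/815.0 = 4.1581 V.
Loaded: R_B‖R_L = 290.1 kΩ, giving V = 9.88 × 290.1/762.1 = 3.7607 V.
Drop = (4.1581 − 3.7607) / 4.1581 = 9.56 %.

9.56 %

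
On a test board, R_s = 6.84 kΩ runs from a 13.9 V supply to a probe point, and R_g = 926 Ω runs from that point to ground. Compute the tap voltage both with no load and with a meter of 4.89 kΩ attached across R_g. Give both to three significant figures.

Open-circuit: V = 13.9 × 926/(6840 + 926) = 1.66 V.
With the load, R_g becomes R_g‖R_L = 778.6 Ω, so V = 13.9 × 778.6/7619 = 1.42 V.

Unloaded: 1.66 V; loaded: 1.42 V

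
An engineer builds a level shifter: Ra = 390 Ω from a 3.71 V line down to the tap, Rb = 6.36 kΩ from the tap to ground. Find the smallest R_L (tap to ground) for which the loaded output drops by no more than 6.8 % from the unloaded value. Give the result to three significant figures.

Output resistance R_th = Ra‖Rb = (390 × 6360)/6750 = 367.5 Ω.
The fractional drop is R_th/(R_th + R_L); requiring this ≤ 0.0680 gives R_L ≥ R_th(1/0.0680 − 1) = 367.5 × 13.71 = 5.04 kΩ.

R_L(min) ≈ 5.04 kΩ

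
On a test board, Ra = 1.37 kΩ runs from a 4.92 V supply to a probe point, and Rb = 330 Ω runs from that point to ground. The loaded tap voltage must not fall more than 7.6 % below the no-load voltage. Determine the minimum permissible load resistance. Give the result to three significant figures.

R_L(min) ≈ 3.23 kΩ

Output resistance R_th = Ra‖Rb = (1370 × 330)/1700 = 265.9 Ω.
The fractional drop is R_th/(R_th + R_L); requiring this ≤ 0.0760 gives R_L ≥ R_th(1/0.0760 − 1) = 265.9 × 12.16 = 3.23 kΩ.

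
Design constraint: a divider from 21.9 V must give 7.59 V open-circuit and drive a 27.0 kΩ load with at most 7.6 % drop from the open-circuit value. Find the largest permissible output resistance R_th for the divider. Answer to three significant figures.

R_th ≤ 2.22 kΩ

Loading drop = R_th/(R_th + R_L) ≤ 0.0760, so R_th ≤ R_L · ε/(1−ε) = 27.0 kΩ × 0.0760/0.9240 = 2.22 kΩ.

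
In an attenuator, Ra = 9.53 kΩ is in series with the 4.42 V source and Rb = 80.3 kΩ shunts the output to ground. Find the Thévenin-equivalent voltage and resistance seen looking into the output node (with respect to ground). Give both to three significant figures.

V_th is the open-circuit tap voltage: 4.42 × 80.3/(9.53 + 80.3) = 3.95 V.
With the supply zeroed, Ra and Rb appear in parallel from the tap: R_th = Ra‖Rb = (9.53 × 80.3)/89.83 = 8.52 kΩ.

V_th = 3.95 V, R_th = 8.52 kΩ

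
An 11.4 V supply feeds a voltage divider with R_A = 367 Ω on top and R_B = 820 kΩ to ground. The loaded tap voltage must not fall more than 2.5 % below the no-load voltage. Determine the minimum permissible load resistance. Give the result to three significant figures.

R_L(min) ≈ 14.3 kΩ

Output resistance R_th = R_A‖R_B = (367 × 820000)/820400 = 366.8 Ω.
The fractional drop is R_th/(R_th + R_L); requiring this ≤ 0.0250 gives R_L ≥ R_th(1/0.0250 − 1) = 366.8 × 39.00 = 14.3 kΩ.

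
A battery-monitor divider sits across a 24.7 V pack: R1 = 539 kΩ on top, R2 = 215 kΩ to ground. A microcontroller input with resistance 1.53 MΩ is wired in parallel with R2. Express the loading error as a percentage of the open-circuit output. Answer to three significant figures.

9.13 %

The divider's output (Thévenin) resistance is R1‖R2 = 153.7 kΩ.
Fractional drop under load = R_th/(R_th + R_L) = 153.7 / (153.7 + 1530) = 0.09128.
So the output falls by 9.13 %.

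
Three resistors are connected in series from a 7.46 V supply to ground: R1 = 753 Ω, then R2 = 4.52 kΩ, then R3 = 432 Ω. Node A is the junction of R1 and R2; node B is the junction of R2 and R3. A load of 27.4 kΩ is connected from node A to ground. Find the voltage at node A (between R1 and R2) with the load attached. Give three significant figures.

V ≈ 6.32 V

Below node A the series string R2+R3 = 4952 Ω sits in parallel with the 27400 Ω load: 4194 Ω.
V_A = 7.46 × 4194/(753 + 4194) = 6.32 V.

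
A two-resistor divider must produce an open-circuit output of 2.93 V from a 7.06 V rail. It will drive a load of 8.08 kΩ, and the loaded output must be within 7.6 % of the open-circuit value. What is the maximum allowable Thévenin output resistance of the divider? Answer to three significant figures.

Loading drop = R_th/(R_th + R_L) ≤ 0.0760, so R_th ≤ R_L · ε/(1−ε) = 8.08 kΩ × 0.0760/0.9240 = 665 Ω.
(Any R1, R2 with R2/(R1+R2) = 0.415 and R1‖R2 ≤ 665 Ω will meet the spec.)

R_th ≤ 665 Ω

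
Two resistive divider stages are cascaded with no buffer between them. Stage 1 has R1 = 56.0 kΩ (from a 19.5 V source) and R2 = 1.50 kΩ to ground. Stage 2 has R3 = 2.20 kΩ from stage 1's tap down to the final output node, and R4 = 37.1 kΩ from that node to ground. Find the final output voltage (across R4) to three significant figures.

V_out ≈ 0.463 V

Stage 2 presents R3+R4 = 39.30 kΩ as a load on stage 1's tap.
Stage 1's lower leg becomes R2‖(R3+R4) = 1.445 kΩ, so V_mid = 19.5 × 1.445/57.44 = 0.4905 V.
Stage 2 is itself unloaded: V_out = V_mid × R4/(R3+R4) = 0.4905 × 37.1/39.30 = 0.463 V.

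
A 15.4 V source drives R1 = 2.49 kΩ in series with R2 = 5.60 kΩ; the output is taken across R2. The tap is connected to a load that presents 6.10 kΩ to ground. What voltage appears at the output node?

V_out ≈ 8.31 V

The load sits in parallel with R2: R2‖R_L = (5.60 × 6.10) / (5.60 + 6.10) = 2.920 kΩ.
V_out = 15.4 × 2.920 / (2.49 + 2.920) = 15.4 × 2.920/5.410 = 8.31 V.
(Unloaded it would have been 10.7 V.)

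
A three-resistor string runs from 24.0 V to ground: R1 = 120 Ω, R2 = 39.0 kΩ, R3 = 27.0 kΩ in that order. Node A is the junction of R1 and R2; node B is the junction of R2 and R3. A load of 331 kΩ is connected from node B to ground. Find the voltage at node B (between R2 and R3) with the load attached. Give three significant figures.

At node B, R3 is in parallel with the load: R3‖R_L = 24960 Ω.
Below node A the resistance is R2 + (R3‖R_L) = 63960 Ω, so V_A = 24.0 × 63960/64080 = 23.96 V.
Then V_B = V_A × (R3‖R_L)/(R2 + R3‖R_L) = 23.96 × 24960/63960 = 9.35 V.

V ≈ 9.35 V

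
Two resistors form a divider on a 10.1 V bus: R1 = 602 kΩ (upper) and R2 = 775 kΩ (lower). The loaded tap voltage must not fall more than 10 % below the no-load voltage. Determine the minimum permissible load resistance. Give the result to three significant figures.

R_L(min) ≈ 3.05 MΩ

Output resistance R_th = R1‖R2 = (602 × 775)/1377 = 338.8 kΩ.
The fractional drop is R_th/(R_th + R_L); requiring this ≤ 0.100 gives R_L ≥ R_th(1/0.100 − 1) = 338.8 × 9.000 = 3.05 MΩ.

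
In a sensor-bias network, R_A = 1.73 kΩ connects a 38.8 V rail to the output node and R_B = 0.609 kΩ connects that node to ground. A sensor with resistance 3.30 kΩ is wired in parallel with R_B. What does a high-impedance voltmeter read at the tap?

The load sits in parallel with R_B: R_B‖R_L = (609 × 3300) / (609 + 3300) = 514.1 Ω.
V_out = 38.8 × 514.1 / (1730 + 514.1) = 38.8 × 514.1/2244 = 8.89 V.
(Unloaded it would have been 10.1 V.)

V_out ≈ 8.89 V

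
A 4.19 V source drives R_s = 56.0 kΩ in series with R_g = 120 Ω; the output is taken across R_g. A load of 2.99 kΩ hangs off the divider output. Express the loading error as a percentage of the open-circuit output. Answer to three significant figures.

The divider's output (Thévenin) resistance is R_s‖R_g = 119.7 Ω.
Fractional drop under load = R_th/(R_th + R_L) = 119.7 / (119.7 + 2990) = 0.03851.
So the output falls by 3.85 %.

3.85 %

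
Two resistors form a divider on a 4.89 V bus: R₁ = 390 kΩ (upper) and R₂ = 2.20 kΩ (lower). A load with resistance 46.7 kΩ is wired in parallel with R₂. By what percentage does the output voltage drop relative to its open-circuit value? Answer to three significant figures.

4.47 %

The divider's output (Thévenin) resistance is R₁‖R₂ = 2.188 kΩ.
Fractional drop under load = R_th/(R_th + R_L) = 2.188 / (2.188 + 46.7) = 0.04475.
So the output falls by 4.47 %.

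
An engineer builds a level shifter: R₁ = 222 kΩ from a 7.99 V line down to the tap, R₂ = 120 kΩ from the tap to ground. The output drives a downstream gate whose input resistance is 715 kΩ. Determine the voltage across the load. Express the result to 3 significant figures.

V_out ≈ 2.53 V

The load sits in parallel with R₂: R₂‖R_L = (120 × 715) / (120 + 715) = 102.8 kΩ.
V_out = 7.99 × 102.8 / (222 + 102.8) = 7.99 × 102.8/324.8 = 2.53 V.
(Unloaded it would have been 2.80 V.)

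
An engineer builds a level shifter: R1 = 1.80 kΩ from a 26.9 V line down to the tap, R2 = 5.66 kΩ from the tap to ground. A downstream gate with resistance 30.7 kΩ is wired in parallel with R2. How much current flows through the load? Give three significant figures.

I_L ≈ 0.636 mA

R2‖R_L = 4.779 kΩ; V_out = 26.9 × 4.779/6.579 = 19.54 V.
I_L = V_out / R_L = 19.54 / 30.7 kΩ = 0.636 mA.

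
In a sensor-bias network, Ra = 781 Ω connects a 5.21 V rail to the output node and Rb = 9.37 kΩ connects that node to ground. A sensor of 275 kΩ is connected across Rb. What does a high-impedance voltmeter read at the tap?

The load sits in parallel with Rb: Rb‖R_L = (9370 × 275000) / (9370 + 275000) = 9061 Ω.
V_out = 5.21 × 9061 / (781 + 9061) = 5.21 × 9061/9842 = 4.80 V.
(Unloaded it would have been 4.81 V.)

V_out ≈ 4.80 V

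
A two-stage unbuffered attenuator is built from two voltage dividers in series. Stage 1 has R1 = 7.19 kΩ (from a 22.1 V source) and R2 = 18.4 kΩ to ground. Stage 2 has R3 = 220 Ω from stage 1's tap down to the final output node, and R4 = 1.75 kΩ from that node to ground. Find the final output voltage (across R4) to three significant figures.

V_out ≈ 3.89 V

Stage 2 presents R3+R4 = 1970 Ω as a load on stage 1's tap.
Stage 1's lower leg becomes R2‖(R3+R4) = 1779 Ω, so V_mid = 22.1 × 1779/8969 = 4.384 V.
Stage 2 is itself unloaded: V_out = V_mid × R4/(R3+R4) = 4.384 × 1750/1970 = 3.89 V.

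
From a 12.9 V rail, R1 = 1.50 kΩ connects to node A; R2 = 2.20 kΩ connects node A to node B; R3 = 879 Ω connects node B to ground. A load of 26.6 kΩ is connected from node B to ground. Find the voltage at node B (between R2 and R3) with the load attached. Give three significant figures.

V ≈ 2.41 V

At node B, R3 is in parallel with the load: R3‖R_L = 850.9 Ω.
Below node A the resistance is R2 + (R3‖R_L) = 3051 Ω, so V_A = 12.9 × 3051/4551 = 8.648 V.
Then V_B = V_A × (R3‖R_L)/(R2 + R3‖R_L) = 8.648 × 850.9/3051 = 2.41 V.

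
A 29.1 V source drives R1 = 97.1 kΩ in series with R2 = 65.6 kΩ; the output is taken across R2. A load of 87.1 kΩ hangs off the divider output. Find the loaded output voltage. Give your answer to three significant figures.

V_out ≈ 8.09 V

The load sits in parallel with R2: R2‖R_L = (65.6 × 87.1) / (65.6 + 87.1) = 37.42 kΩ.
V_out = 29.1 × 37.42 / (97.1 + 37.42) = 29.1 × 37.42/134.5 = 8.09 V.
(Unloaded it would have been 11.7 V.)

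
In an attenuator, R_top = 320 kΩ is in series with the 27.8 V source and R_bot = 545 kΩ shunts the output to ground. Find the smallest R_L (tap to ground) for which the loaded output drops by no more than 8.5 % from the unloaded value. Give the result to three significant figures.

R_L(min) ≈ 2.17 MΩ

Output resistance R_th = R_top‖R_bot = (320 × 545)/865.0 = 201.6 kΩ.
The fractional drop is R_th/(R_th + R_L); requiring this ≤ 0.0850 gives R_L ≥ R_th(1/0.0850 − 1) = 201.6 × 10.76 = 2.17 MΩ.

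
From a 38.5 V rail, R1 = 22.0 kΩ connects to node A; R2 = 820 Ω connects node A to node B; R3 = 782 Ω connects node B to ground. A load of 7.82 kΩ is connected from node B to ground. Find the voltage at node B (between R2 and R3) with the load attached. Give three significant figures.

V ≈ 1.16 V

At node B, R3 is in parallel with the load: R3‖R_L = 710.9 Ω.
Below node A the resistance is R2 + (R3‖R_L) = 1531 Ω, so V_A = 38.5 × 1531/23530 = 2.505 V.
Then V_B = V_A × (R3‖R_L)/(R2 + R3‖R_L) = 2.505 × 710.9/1531 = 1.16 V.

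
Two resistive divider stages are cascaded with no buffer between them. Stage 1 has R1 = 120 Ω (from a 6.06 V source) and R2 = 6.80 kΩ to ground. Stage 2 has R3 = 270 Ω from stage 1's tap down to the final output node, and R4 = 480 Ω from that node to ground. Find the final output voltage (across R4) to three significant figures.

Stage 2 presents R3+R4 = 750.0 Ω as a load on stage 1's tap.
Stage 1's lower leg becomes R2‖(R3+R4) = 675.5 Ω, so V_mid = 6.06 × 675.5/795.5 = 5.146 V.
Stage 2 is itself unloaded: V_out = V_mid × R4/(R3+R4) = 5.146 × 480/750.0 = 3.29 V.

V_out ≈ 3.29 V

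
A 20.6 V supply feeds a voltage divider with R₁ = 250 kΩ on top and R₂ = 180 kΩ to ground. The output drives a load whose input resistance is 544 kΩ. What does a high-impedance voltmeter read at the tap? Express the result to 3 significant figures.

The load sits in parallel with R₂: R₂‖R_L = (180 × 544) / (180 + 544) = 135.2 kΩ.
V_out = 20.6 × 135.2 / (250 + 135.2) = 20.6 × 135.2/385.2 = 7.23 V.

V_out ≈ 7.23 V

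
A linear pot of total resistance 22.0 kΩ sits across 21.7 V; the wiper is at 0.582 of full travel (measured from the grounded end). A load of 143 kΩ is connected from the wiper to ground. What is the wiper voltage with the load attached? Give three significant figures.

V ≈ 12.2 V

The wiper splits the pot into (1−α)R = 9.196 kΩ above and αR = 12.80 kΩ below.
Lower section ‖ load = 11.75 kΩ.
V_wiper = 21.7 × 11.75/(9.196 + 11.75) = 12.2 V.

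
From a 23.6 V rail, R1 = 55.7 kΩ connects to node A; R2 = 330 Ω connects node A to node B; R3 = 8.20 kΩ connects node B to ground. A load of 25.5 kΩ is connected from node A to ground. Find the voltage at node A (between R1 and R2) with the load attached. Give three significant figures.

V ≈ 2.43 V

Below node A the series string R2+R3 = 8530 Ω sits in parallel with the 25500 Ω load: 6392 Ω.
V_A = 23.6 × 6392/(55700 + 6392) = 2.43 V.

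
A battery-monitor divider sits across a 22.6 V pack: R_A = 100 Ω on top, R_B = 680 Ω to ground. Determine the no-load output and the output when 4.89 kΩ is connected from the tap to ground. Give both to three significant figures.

Open-circuit: V = 22.6 × 680/(100 + 680) = 19.7 V.
With the load, R_B becomes R_B‖R_L = 597.0 Ω, so V = 22.6 × 597.0/697.0 = 19.4 V.

Unloaded: 19.7 V; loaded: 19.4 V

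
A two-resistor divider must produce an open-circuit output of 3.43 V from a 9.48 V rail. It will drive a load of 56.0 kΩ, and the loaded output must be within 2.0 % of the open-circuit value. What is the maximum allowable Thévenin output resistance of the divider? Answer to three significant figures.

R_th ≤ 1.14 kΩ

Loading drop = R_th/(R_th + R_L) ≤ 0.0200, so R_th ≤ R_L · ε/(1−ε) = 56.0 kΩ × 0.0200/0.9800 = 1.14 kΩ.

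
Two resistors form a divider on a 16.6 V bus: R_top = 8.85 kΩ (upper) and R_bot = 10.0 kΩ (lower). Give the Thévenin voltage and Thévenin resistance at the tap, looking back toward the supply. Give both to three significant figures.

V_th = 8.81 V, R_th = 4.69 kΩ

V_th is the open-circuit tap voltage: 16.6 × 10.0/(8.85 + 10.0) = 8.81 V.
With the supply zeroed, R_top and R_bot appear in parallel from the tap: R_th = R_top‖R_bot = (8.85 × 10.0)/18.85 = 4.69 kΩ.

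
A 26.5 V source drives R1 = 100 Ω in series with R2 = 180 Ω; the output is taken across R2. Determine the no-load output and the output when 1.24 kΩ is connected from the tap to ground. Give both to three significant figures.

Open-circuit: V = 26.5 × 180/(100 + 180) = 17.0 V.
With the load, R2 becomes R2‖R_L = 157.2 Ω, so V = 26.5 × 157.2/257.2 = 16.2 V.

Unloaded: 17.0 V; loaded: 16.2 V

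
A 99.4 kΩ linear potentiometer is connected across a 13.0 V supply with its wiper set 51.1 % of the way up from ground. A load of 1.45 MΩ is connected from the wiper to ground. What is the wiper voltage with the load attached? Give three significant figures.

The wiper splits the pot into (1−α)R = 48.61 kΩ above and αR = 50.79 kΩ below.
Lower section ‖ load = 49.07 kΩ.
V_wiper = 13.0 × 49.07/(48.61 + 49.07) = 6.53 V.

V ≈ 6.53 V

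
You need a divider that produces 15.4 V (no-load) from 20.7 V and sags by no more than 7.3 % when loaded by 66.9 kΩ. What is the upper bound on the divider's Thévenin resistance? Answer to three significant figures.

Loading drop = R_th/(R_th + R_L) ≤ 0.0730, so R_th ≤ R_L · ε/(1−ε) = 66.9 kΩ × 0.0730/0.9270 = 5.27 kΩ.
(Any R1, R2 with R2/(R1+R2) = 0.744 and R1‖R2 ≤ 5.27 kΩ will meet the spec.)

R_th ≤ 5.27 kΩ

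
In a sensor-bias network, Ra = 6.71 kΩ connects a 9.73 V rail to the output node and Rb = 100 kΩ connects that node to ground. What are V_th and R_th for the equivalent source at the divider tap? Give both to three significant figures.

V_th is the open-circuit tap voltage: 9.73 × 100/(6.71 + 100) = 9.12 V.
With the supply zeroed, Ra and Rb appear in parallel from the tap: R_th = Ra‖Rb = (6.71 × 100)/106.7 = 6.29 kΩ.

V_th = 9.12 V, R_th = 6.29 kΩ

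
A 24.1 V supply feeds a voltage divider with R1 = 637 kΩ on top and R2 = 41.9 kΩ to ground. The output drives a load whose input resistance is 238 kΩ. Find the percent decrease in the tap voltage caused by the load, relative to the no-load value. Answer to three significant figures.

The divider's output (Thévenin) resistance is R1‖R2 = 39.31 kΩ.
Fractional drop under load = R_th/(R_th + R_L) = 39.31 / (39.31 + 238) = 0.1418.
So the output falls by 14.2 %.

14.2 %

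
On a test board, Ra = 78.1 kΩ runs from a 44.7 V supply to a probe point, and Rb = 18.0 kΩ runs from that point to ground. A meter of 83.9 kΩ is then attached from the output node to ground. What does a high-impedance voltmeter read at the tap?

The load sits in parallel with Rb: Rb‖R_L = (18.0 × 83.9) / (18.0 + 83.9) = 14.82 kΩ.
V_out = 44.7 × 14.82 / (78.1 + 14.82) = 44.7 × 14.82/92.92 = 7.13 V.
(Unloaded it would have been 8.37 V.)

V_out ≈ 7.13 V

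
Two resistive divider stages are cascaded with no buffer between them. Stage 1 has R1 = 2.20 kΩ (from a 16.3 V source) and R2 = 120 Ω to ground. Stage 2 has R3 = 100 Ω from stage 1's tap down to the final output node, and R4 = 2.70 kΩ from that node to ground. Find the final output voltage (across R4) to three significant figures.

Stage 2 presents R3+R4 = 2800 Ω as a load on stage 1's tap.
Stage 1's lower leg becomes R2‖(R3+R4) = 115.1 Ω, so V_mid = 16.3 × 115.1/2315 = 0.8102 V.
Stage 2 is itself unloaded: V_out = V_mid × R4/(R3+R4) = 0.8102 × 2700/2800 = 0.781 V.

V_out ≈ 0.781 V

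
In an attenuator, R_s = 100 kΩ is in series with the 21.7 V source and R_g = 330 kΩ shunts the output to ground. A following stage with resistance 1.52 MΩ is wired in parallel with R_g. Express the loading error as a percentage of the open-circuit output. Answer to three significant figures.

The divider's output (Thévenin) resistance is R_s‖R_g = 76.74 kΩ.
Fractional drop under load = R_th/(R_th + R_L) = 76.74 / (76.74 + 1520) = 0.04806.
So the output falls by 4.81 %.

4.81 %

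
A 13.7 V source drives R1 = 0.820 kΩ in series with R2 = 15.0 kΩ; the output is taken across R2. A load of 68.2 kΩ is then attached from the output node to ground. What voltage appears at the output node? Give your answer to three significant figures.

V_out ≈ 12.8 V

The load sits in parallel with R2: R2‖R_L = (15000 × 68200) / (15000 + 68200) = 12300 Ω.
V_out = 13.7 × 12300 / (820 + 12300) = 13.7 × 12300/13120 = 12.8 V.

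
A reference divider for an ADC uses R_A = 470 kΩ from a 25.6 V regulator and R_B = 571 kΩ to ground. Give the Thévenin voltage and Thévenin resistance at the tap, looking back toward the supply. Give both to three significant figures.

V_th = 14.0 V, R_th = 258 kΩ

V_th is the open-circuit tap voltage: 25.6 × 571/(470 + 571) = 14.0 V.
With the supply zeroed, R_A and R_B appear in parallel from the tap: R_th = R_A‖R_B = (470 × 571)/1041 = 258 kΩ.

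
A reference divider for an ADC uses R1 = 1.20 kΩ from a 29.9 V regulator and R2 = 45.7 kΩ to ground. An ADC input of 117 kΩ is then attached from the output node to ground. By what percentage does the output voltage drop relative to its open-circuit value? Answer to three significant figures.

The divider's output (Thévenin) resistance is R1‖R2 = 1.169 kΩ.
Fractional drop under load = R_th/(R_th + R_L) = 1.169 / (1.169 + 117) = 0.009895.
So the output falls by 0.990 %.

0.990 %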